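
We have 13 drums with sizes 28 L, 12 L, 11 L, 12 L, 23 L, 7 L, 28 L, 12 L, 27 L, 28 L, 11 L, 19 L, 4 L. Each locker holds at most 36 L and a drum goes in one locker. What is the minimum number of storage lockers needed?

7

Total = 28 + 28 + 28 + 27 + 23 + 19 + 12 + 12 + 12 + 11 + 11 + 7 + 4 = 222 L.
Lower bound: ⌈222/36⌉ = 7 storage lockers.
A packing using 7 storage lockers:
  locker 1: 28 + 7 = 35
  locker 2: 28 + 4 = 32
  locker 3: 28 = 28
  locker 4: 27 = 27
  locker 5: 23 + 12 = 35
  locker 6: 19 + 12 = 31
  locker 7: 12 + 11 + 11 = 34
This matches the lower bound, so 7 is optimal.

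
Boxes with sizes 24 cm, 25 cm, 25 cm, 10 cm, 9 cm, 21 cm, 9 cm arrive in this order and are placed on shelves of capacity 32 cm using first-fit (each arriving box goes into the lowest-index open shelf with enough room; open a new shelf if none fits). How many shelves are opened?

5

  24 → shelf 1 (new)  [load 24/32]
  25 → shelf 2 (new)  [load 25/32]
  25 → shelf 3 (new)  [load 25/32]
  10 → shelf 4 (new)  [load 10/32]
  9 → shelf 4  [load 19/32]
  21 → shelf 5 (new)  [load 21/32]
  9 → shelf 4  [load 28/32]
5 shelves opened.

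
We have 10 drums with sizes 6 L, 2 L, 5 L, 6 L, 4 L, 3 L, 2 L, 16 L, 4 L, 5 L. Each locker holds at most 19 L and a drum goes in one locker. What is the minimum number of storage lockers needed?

Total = 16 + 6 + 6 + 5 + 5 + 4 + 4 + 3 + 2 + 2 = 53 L.
Lower bound: ⌈53/19⌉ = 3 storage lockers.
A packing using 3 storage lockers:
  locker 1: 16 + 3 = 19
  locker 2: 6 + 6 + 5 + 2 = 19
  locker 3: 5 + 4 + 4 + 2 = 15
This matches the lower bound, so 3 is optimal.

3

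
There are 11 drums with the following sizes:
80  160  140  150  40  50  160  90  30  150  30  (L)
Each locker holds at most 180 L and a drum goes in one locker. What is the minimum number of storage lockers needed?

Total = 160 + 160 + 150 + 150 + 140 + 90 + 80 + 50 + 40 + 30 + 30 = 1080 L.
Lower bound: ⌈1080/180⌉ = 6 storage lockers.
A packing using 7 storage lockers:
  locker 1: 160 = 160
  locker 2: 160 = 160
  locker 3: 150 + 30 = 180
  locker 4: 150 + 30 = 180
  locker 5: 140 + 40 = 180
  locker 6: 90 + 80 = 170
  locker 7: 50 = 50
No arrangement into 6 storage lockers stays within capacity, so 7 is optimal.

7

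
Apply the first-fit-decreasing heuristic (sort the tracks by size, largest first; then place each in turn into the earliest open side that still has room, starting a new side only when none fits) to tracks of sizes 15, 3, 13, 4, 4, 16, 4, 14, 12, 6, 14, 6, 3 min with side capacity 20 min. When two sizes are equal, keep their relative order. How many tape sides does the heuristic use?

6

Sorted descending: 16, 15, 14, 14, 13, 12, 6, 6, 4, 4, 4, 3, 3.
  16 → side 1 (new)  [load 16/20]
  15 → side 2 (new)  [load 15/20]
  14 → side 3 (new)  [load 14/20]
  14 → side 4 (new)  [load 14/20]
  13 → side 5 (new)  [load 13/20]
  12 → side 6 (new)  [load 12/20]
  6 → side 3  [load 20/20]
  6 → side 4  [load 20/20]
  4 → side 1  [load 20/20]
  4 → side 2  [load 19/20]
  4 → side 5  [load 17/20]
  3 → side 5  [load 20/20]
  3 → side 6  [load 15/20]
6 tape sides opened.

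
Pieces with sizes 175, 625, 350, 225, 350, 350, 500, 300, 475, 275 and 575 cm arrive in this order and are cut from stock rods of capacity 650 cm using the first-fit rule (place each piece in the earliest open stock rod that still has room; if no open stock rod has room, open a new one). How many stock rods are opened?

  175 → stock rod 1 (new)  [load 175/650]
  625 → stock rod 2 (new)  [load 625/650]
  350 → stock rod 1  [load 525/650]
  225 → stock rod 3 (new)  [load 225/650]
  350 → stock rod 3  [load 575/650]
  350 → stock rod 4 (new)  [load 350/650]
  500 → stock rod 5 (new)  [load 500/650]
  300 → stock rod 4  [load 650/650]
  475 → stock rod 6 (new)  [load 475/650]
  275 → stock rod 7 (new)  [load 275/650]
  575 → stock rod 8 (new)  [load 575/650]
8 stock rods opened.

8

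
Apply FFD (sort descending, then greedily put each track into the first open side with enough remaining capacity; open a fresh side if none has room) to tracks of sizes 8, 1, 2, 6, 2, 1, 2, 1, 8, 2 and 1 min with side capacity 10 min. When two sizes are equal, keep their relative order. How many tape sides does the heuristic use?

Sorted descending: 8, 8, 6, 2, 2, 2, 2, 1, 1, 1, 1.
  8 → side 1 (new)  [load 8/10]
  8 → side 2 (new)  [load 8/10]
  6 → side 3 (new)  [load 6/10]
  2 → side 1  [load 10/10]
  2 → side 2  [load 10/10]
  2 → side 3  [load 8/10]
  2 → side 3  [load 10/10]
  1 → side 4 (new)  [load 1/10]
  1 → side 4  [load 2/10]
  1 → side 4  [load 3/10]
  1 → side 4  [load 4/10]
4 tape sides opened.

4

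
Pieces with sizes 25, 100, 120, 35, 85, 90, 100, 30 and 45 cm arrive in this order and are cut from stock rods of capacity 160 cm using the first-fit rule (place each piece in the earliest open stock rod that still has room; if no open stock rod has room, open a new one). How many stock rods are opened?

5

  25 → stock rod 1 (new)  [load 25/160]
  100 → stock rod 1  [load 125/160]
  120 → stock rod 2 (new)  [load 120/160]
  35 → stock rod 1  [load 160/160]
  85 → stock rod 3 (new)  [load 85/160]
  90 → stock rod 4 (new)  [load 90/160]
  100 → stock rod 5 (new)  [load 100/160]
  30 → stock rod 2  [load 150/160]
  45 → stock rod 3  [load 130/160]
5 stock rods opened.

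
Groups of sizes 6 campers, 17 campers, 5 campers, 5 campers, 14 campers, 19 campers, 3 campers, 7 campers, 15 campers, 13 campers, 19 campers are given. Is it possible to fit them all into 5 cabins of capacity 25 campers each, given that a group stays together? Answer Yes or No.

Total = 123 campers; ⌈123/25⌉ = 5.
6 groups each exceed half the capacity and cannot share a cabin, forcing at least 6 cabins.
At least 6 cabins are required, but only 5 are allowed.

No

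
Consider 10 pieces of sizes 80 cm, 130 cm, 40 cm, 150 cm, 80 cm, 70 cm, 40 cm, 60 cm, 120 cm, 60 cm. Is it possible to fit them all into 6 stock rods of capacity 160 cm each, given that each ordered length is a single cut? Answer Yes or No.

Yes

A valid assignment using 6 stock rods:
  stock rod 1: 150 = 150
  stock rod 2: 130 = 130
  stock rod 3: 120 + 40 = 160
  stock rod 4: 80 + 80 = 160
  stock rod 5: 70 + 60 = 130
  stock rod 6: 60 + 40 = 100
Every load is within 160 cm, so 6 stock rods suffice.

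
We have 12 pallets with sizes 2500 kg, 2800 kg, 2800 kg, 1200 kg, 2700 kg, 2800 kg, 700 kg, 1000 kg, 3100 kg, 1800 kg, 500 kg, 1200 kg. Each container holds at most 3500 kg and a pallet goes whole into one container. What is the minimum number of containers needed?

Total = 3100 + 2800 + 2800 + 2800 + 2700 + 2500 + 1800 + 1200 + 1200 + 1000 + 700 + 500 = 23100 kg.
Lower bound: ⌈23100/3500⌉ = 7 containers.
A packing using 8 containers:
  container 1: 3100 = 3100
  container 2: 2800 + 700 = 3500
  container 3: 2800 + 500 = 3300
  container 4: 2800 = 2800
  container 5: 2700 = 2700
  container 6: 2500 + 1000 = 3500
  container 7: 1800 + 1200 = 3000
  container 8: 1200 = 1200
No arrangement into 7 containers stays within capacity, so 8 is optimal.

8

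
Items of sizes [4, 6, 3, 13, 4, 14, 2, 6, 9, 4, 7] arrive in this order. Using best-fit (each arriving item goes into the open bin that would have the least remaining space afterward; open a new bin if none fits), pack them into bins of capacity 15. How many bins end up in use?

6

  4 → bin 1 (new)  [load 4/15]
  6 → bin 1  [load 10/15]
  3 → bin 1  [load 13/15]
  13 → bin 2 (new)  [load 13/15]
  4 → bin 3 (new)  [load 4/15]
  14 → bin 4 (new)  [load 14/15]
  2 → bin 1  [load 15/15]
  6 → bin 3  [load 10/15]
  9 → bin 5 (new)  [load 9/15]
  4 → bin 3  [load 14/15]
  7 → bin 6 (new)  [load 7/15]
6 bins opened.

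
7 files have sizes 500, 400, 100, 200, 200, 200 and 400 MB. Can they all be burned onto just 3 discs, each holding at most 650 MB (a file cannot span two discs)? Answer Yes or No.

No

Total = 2000 MB; ⌈2000/650⌉ = 4.
At least 4 discs are required, but only 3 are allowed.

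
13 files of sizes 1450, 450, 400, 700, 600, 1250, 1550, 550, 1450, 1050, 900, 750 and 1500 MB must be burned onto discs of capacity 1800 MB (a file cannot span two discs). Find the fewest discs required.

Total = 1550 + 1500 + 1450 + 1450 + 1250 + 1050 + 900 + 750 + 700 + 600 + 550 + 450 + 400 = 12600 MB.
Lower bound: ⌈12600/1800⌉ = 7 discs.
A packing using 8 discs:
  disc 1: 1550 = 1550
  disc 2: 1500 = 1500
  disc 3: 1450 = 1450
  disc 4: 1450 = 1450
  disc 5: 1250 + 550 = 1800
  disc 6: 1050 + 750 = 1800
  disc 7: 900 + 700 = 1600
  disc 8: 600 + 450 + 400 = 1450
No arrangement into 7 discs stays within capacity, so 8 is optimal.

8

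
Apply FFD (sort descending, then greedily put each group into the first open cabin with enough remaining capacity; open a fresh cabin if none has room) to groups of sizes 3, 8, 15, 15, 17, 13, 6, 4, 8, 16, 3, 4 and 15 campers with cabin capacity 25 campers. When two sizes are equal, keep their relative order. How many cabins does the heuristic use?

Sorted descending: 17, 16, 15, 15, 15, 13, 8, 8, 6, 4, 4, 3, 3.
  17 → cabin 1 (new)  [load 17/25]
  16 → cabin 2 (new)  [load 16/25]
  15 → cabin 3 (new)  [load 15/25]
  15 → cabin 4 (new)  [load 15/25]
  15 → cabin 5 (new)  [load 15/25]
  13 → cabin 6 (new)  [load 13/25]
  8 → cabin 1  [load 25/25]
  8 → cabin 2  [load 24/25]
  6 → cabin 3  [load 21/25]
  4 → cabin 3  [load 25/25]
  4 → cabin 4  [load 19/25]
  3 → cabin 4  [load 22/25]
  3 → cabin 4  [load 25/25]
6 cabins opened.

6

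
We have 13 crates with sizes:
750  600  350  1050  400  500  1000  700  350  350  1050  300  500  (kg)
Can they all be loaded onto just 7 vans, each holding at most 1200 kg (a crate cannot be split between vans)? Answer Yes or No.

No

Total = 7900 kg; ⌈7900/1200⌉ = 7.
The bound of 7 does not rule out 7, but exhaustive search shows no assignment into 7 vans of capacity 1200 kg exists — the minimum is 8.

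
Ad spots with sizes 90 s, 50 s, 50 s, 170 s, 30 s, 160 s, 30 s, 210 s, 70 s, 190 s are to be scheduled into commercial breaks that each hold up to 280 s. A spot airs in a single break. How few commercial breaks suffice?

4

Total = 210 + 190 + 170 + 160 + 90 + 70 + 50 + 50 + 30 + 30 = 1050 s.
Lower bound: ⌈1050/280⌉ = 4 commercial breaks.
A packing using 4 commercial breaks:
  break 1: 210 + 70 = 280
  break 2: 190 + 90 = 280
  break 3: 170 + 50 + 50 = 270
  break 4: 160 + 30 + 30 = 220
This matches the lower bound, so 4 is optimal.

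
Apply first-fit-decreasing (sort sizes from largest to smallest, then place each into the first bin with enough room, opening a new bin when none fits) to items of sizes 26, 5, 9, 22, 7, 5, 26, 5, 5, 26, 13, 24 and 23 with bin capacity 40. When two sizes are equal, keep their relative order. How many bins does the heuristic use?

6

Sorted descending: 26, 26, 26, 24, 23, 22, 13, 9, 7, 5, 5, 5, 5.
  26 → bin 1 (new)  [load 26/40]
  26 → bin 2 (new)  [load 26/40]
  26 → bin 3 (new)  [load 26/40]
  24 → bin 4 (new)  [load 24/40]
  23 → bin 5 (new)  [load 23/40]
  22 → bin 6 (new)  [load 22/40]
  13 → bin 1  [load 39/40]
  9 → bin 2  [load 35/40]
  7 → bin 3  [load 33/40]
  5 → bin 2  [load 40/40]
  5 → bin 3  [load 38/40]
  5 → bin 4  [load 29/40]
  5 → bin 4  [load 34/40]
6 bins opened.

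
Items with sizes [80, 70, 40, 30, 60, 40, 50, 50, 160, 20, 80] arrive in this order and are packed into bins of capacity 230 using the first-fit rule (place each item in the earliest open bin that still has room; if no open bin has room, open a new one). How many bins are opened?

  80 → bin 1 (new)  [load 80/230]
  70 → bin 1  [load 150/230]
  40 → bin 1  [load 190/230]
  30 → bin 1  [load 220/230]
  60 → bin 2 (new)  [load 60/230]
  40 → bin 2  [load 100/230]
  50 → bin 2  [load 150/230]
  50 → bin 2  [load 200/230]
  160 → bin 3 (new)  [load 160/230]
  20 → bin 2  [load 220/230]
  80 → bin 4 (new)  [load 80/230]
4 bins opened.

4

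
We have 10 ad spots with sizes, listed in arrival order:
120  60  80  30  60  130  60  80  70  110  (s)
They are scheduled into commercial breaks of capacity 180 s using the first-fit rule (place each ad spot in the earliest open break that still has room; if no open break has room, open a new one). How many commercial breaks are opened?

  120 → break 1 (new)  [load 120/180]
  60 → break 1  [load 180/180]
  80 → break 2 (new)  [load 80/180]
  30 → break 2  [load 110/180]
  60 → break 2  [load 170/180]
  130 → break 3 (new)  [load 130/180]
  60 → break 4 (new)  [load 60/180]
  80 → break 4  [load 140/180]
  70 → break 5 (new)  [load 70/180]
  110 → break 5  [load 180/180]
5 commercial breaks opened.

5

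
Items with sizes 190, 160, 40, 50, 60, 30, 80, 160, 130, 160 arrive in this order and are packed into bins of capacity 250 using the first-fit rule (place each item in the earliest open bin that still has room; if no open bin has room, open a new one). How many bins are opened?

  190 → bin 1 (new)  [load 190/250]
  160 → bin 2 (new)  [load 160/250]
  40 → bin 1  [load 230/250]
  50 → bin 2  [load 210/250]
  60 → bin 3 (new)  [load 60/250]
  30 → bin 2  [load 240/250]
  80 → bin 3  [load 140/250]
  160 → bin 4 (new)  [load 160/250]
  130 → bin 5 (new)  [load 130/250]
  160 → bin 6 (new)  [load 160/250]
6 bins opened.

6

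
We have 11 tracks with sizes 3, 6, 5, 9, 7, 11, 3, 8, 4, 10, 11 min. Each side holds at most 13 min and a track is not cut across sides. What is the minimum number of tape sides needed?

7

Total = 11 + 11 + 10 + 9 + 8 + 7 + 6 + 5 + 4 + 3 + 3 = 77 min.
Lower bound: ⌈77/13⌉ = 6 tape sides.
A packing using 7 tape sides:
  side 1: 11 = 11
  side 2: 11 = 11
  side 3: 10 + 3 = 13
  side 4: 9 + 4 = 13
  side 5: 8 + 5 = 13
  side 6: 7 + 6 = 13
  side 7: 3 = 3
No arrangement into 6 tape sides stays within capacity, so 7 is optimal.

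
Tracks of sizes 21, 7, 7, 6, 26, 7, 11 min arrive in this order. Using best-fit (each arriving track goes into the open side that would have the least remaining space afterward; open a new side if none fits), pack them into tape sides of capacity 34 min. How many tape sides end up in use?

  21 → side 1 (new)  [load 21/34]
  7 → side 1  [load 28/34]
  7 → side 2 (new)  [load 7/34]
  6 → side 1  [load 34/34]
  26 → side 2  [load 33/34]
  7 → side 3 (new)  [load 7/34]
  11 → side 3  [load 18/34]
3 tape sides opened.

3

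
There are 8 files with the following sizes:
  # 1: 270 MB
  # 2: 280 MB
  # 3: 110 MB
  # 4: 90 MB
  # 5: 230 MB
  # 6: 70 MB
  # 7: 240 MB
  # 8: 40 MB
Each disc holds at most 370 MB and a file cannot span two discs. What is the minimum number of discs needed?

Total = 280 + 270 + 240 + 230 + 110 + 90 + 70 + 40 = 1330 MB.
Lower bound: ⌈1330/370⌉ = 4 discs.
A packing using 4 discs:
  disc 1: 280 + 90 = 370
  disc 2: 270 + 70 = 340
  disc 3: 240 + 110 = 350
  disc 4: 230 + 40 = 270
This matches the lower bound, so 4 is optimal.

4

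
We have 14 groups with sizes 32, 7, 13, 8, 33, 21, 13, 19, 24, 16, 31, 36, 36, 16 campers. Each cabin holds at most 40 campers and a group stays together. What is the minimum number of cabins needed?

9

Total = 36 + 36 + 33 + 32 + 31 + 24 + 21 + 19 + 16 + 16 + 13 + 13 + 8 + 7 = 305 campers.
Lower bound: ⌈305/40⌉ = 8 cabins.
A packing using 9 cabins:
  cabin 1: 36 = 36
  cabin 2: 36 = 36
  cabin 3: 33 + 7 = 40
  cabin 4: 32 + 8 = 40
  cabin 5: 31 = 31
  cabin 6: 24 + 16 = 40
  cabin 7: 21 + 19 = 40
  cabin 8: 16 + 13 = 29
  cabin 9: 13 = 13
No arrangement into 8 cabins stays within capacity, so 9 is optimal.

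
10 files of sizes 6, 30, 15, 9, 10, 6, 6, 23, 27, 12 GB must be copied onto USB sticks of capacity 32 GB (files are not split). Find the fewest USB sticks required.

Total = 30 + 27 + 23 + 15 + 12 + 10 + 9 + 6 + 6 + 6 = 144 GB.
Lower bound: ⌈144/32⌉ = 5 USB sticks.
A packing using 5 USB sticks:
  USB stick 1: 30 = 30
  USB stick 2: 27 = 27
  USB stick 3: 23 + 9 = 32
  USB stick 4: 15 + 12 = 27
  USB stick 5: 10 + 6 + 6 + 6 = 28
This matches the lower bound, so 5 is optimal.

5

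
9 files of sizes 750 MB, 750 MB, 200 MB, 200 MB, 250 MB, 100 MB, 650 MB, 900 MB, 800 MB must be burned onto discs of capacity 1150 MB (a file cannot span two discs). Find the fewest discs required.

Total = 900 + 800 + 750 + 750 + 650 + 250 + 200 + 200 + 100 = 4600 MB.
Lower bound: ⌈4600/1150⌉ = 4 discs.
Also, 5 files each exceed 575 MB, and no two of those can share a disc, so at least 5 discs are needed.
A packing using 5 discs:
  disc 1: 900 + 250 = 1150
  disc 2: 800 + 200 + 100 = 1100
  disc 3: 750 + 200 = 950
  disc 4: 750 = 750
  disc 5: 650 = 650
This matches the lower bound, so 5 is optimal.

5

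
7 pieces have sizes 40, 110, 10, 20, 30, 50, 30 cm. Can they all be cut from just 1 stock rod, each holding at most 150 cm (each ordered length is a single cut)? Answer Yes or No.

Total = 290 cm; ⌈290/150⌉ = 2.
At least 2 stock rods are required, but only 1 is allowed.

No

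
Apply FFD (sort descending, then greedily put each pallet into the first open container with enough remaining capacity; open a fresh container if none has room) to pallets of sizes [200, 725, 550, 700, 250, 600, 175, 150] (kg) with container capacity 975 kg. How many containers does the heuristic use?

4

Sorted descending: 725, 700, 600, 550, 250, 200, 175, 150.
  725 → container 1 (new)  [load 725/975]
  700 → container 2 (new)  [load 700/975]
  600 → container 3 (new)  [load 600/975]
  550 → container 4 (new)  [load 550/975]
  250 → container 1  [load 975/975]
  200 → container 2  [load 900/975]
  175 → container 3  [load 775/975]
  150 → container 3  [load 925/975]
4 containers opened.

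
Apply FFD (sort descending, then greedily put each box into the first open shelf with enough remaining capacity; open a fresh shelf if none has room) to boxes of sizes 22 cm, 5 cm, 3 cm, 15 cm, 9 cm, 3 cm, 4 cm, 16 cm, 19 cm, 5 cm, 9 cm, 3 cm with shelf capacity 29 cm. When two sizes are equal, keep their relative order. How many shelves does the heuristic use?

4

Sorted descending: 22, 19, 16, 15, 9, 9, 5, 5, 4, 3, 3, 3.
  22 → shelf 1 (new)  [load 22/29]
  19 → shelf 2 (new)  [load 19/29]
  16 → shelf 3 (new)  [load 16/29]
  15 → shelf 4 (new)  [load 15/29]
  9 → shelf 2  [load 28/29]
  9 → shelf 3  [load 25/29]
  5 → shelf 1  [load 27/29]
  5 → shelf 4  [load 20/29]
  4 → shelf 3  [load 29/29]
  3 → shelf 4  [load 23/29]
  3 → shelf 4  [load 26/29]
  3 → shelf 4  [load 29/29]
4 shelves opened.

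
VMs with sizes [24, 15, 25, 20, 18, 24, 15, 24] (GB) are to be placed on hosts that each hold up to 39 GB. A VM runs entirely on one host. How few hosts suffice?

5

Total = 25 + 24 + 24 + 24 + 20 + 18 + 15 + 15 = 165 GB.
Lower bound: ⌈165/39⌉ = 5 hosts.
A packing using 5 hosts:
  host 1: 25 = 25
  host 2: 24 + 15 = 39
  host 3: 24 + 15 = 39
  host 4: 24 = 24
  host 5: 20 + 18 = 38
This matches the lower bound, so 5 is optimal.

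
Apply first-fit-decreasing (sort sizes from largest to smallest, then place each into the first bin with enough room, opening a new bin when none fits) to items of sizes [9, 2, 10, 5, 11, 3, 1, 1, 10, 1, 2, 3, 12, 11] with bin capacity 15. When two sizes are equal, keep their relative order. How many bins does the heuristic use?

6

Sorted descending: 12, 11, 11, 10, 10, 9, 5, 3, 3, 2, 2, 1, 1, 1.
  12 → bin 1 (new)  [load 12/15]
  11 → bin 2 (new)  [load 11/15]
  11 → bin 3 (new)  [load 11/15]
  10 → bin 4 (new)  [load 10/15]
  10 → bin 5 (new)  [load 10/15]
  9 → bin 6 (new)  [load 9/15]
  5 → bin 4  [load 15/15]
  3 → bin 1  [load 15/15]
  3 → bin 2  [load 14/15]
  2 → bin 3  [load 13/15]
  2 → bin 3  [load 15/15]
  1 → bin 2  [load 15/15]
  1 → bin 5  [load 11/15]
  1 → bin 5  [load 12/15]
6 bins opened.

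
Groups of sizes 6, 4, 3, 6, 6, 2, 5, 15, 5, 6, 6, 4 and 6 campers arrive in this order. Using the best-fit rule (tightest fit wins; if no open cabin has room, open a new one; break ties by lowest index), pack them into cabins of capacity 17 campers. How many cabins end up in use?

  6 → cabin 1 (new)  [load 6/17]
  4 → cabin 1  [load 10/17]
  3 → cabin 1  [load 13/17]
  6 → cabin 2 (new)  [load 6/17]
  6 → cabin 2  [load 12/17]
  2 → cabin 1  [load 15/17]
  5 → cabin 2  [load 17/17]
  15 → cabin 3 (new)  [load 15/17]
  5 → cabin 4 (new)  [load 5/17]
  6 → cabin 4  [load 11/17]
  6 → cabin 4  [load 17/17]
  4 → cabin 5 (new)  [load 4/17]
  6 → cabin 5  [load 10/17]
5 cabins opened.

5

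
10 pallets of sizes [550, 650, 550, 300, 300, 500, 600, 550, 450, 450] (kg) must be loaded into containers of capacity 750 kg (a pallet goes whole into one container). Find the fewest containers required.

Total = 650 + 600 + 550 + 550 + 550 + 500 + 450 + 450 + 300 + 300 = 4900 kg.
Lower bound: ⌈4900/750⌉ = 7 containers.
Also, 8 pallets each exceed 375 kg, and no two of those can share a container, so at least 8 containers are needed.
A packing using 8 containers:
  container 1: 650 = 650
  container 2: 600 = 600
  container 3: 550 = 550
  container 4: 550 = 550
  container 5: 550 = 550
  container 6: 500 = 500
  container 7: 450 + 300 = 750
  container 8: 450 + 300 = 750
This matches the lower bound, so 8 is optimal.

8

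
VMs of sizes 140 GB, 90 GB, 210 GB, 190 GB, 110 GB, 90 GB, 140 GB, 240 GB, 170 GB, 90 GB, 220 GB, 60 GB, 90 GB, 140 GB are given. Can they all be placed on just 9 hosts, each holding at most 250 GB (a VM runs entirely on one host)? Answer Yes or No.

Yes

A valid assignment using 9 hosts:
  host 1: 240 = 240
  host 2: 220 = 220
  host 3: 210 = 210
  host 4: 190 + 60 = 250
  host 5: 170 = 170
  host 6: 140 + 110 = 250
  host 7: 140 + 90 = 230
  host 8: 140 + 90 = 230
  host 9: 90 + 90 = 180
Every load is within 250 GB, so 9 hosts suffice.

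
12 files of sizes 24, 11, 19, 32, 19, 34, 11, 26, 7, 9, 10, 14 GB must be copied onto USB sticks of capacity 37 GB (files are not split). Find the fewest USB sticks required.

7

Total = 34 + 32 + 26 + 24 + 19 + 19 + 14 + 11 + 11 + 10 + 9 + 7 = 216 GB.
Lower bound: ⌈216/37⌉ = 6 USB sticks.
A packing using 7 USB sticks:
  USB stick 1: 34 = 34
  USB stick 2: 32 = 32
  USB stick 3: 26 + 11 = 37
  USB stick 4: 24 + 11 = 35
  USB stick 5: 19 + 14 = 33
  USB stick 6: 19 + 10 + 7 = 36
  USB stick 7: 9 = 9
No arrangement into 6 USB sticks stays within capacity, so 7 is optimal.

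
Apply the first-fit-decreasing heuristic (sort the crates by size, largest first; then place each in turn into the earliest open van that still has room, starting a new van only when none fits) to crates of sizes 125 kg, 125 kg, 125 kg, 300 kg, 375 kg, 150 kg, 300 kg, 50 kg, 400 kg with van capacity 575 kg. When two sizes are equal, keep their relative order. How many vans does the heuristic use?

4

Sorted descending: 400, 375, 300, 300, 150, 125, 125, 125, 50.
  400 → van 1 (new)  [load 400/575]
  375 → van 2 (new)  [load 375/575]
  300 → van 3 (new)  [load 300/575]
  300 → van 4 (new)  [load 300/575]
  150 → van 1  [load 550/575]
  125 → van 2  [load 500/575]
  125 → van 3  [load 425/575]
  125 → van 3  [load 550/575]
  50 → van 2  [load 550/575]
4 vans opened.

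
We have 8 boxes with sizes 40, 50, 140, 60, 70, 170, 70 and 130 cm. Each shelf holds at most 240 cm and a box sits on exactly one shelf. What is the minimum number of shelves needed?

Total = 170 + 140 + 130 + 70 + 70 + 60 + 50 + 40 = 730 cm.
Lower bound: ⌈730/240⌉ = 4 shelves.
A packing using 4 shelves:
  shelf 1: 170 + 70 = 240
  shelf 2: 140 + 70 = 210
  shelf 3: 130 + 60 + 50 = 240
  shelf 4: 40 = 40
This matches the lower bound, so 4 is optimal.

4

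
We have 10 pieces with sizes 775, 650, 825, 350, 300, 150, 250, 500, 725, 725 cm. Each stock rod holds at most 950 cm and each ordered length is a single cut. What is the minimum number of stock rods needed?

7

Total = 825 + 775 + 725 + 725 + 650 + 500 + 350 + 300 + 250 + 150 = 5250 cm.
Lower bound: ⌈5250/950⌉ = 6 stock rods.
A packing using 7 stock rods:
  stock rod 1: 825 = 825
  stock rod 2: 775 + 150 = 925
  stock rod 3: 725 = 725
  stock rod 4: 725 = 725
  stock rod 5: 650 + 300 = 950
  stock rod 6: 500 + 350 = 850
  stock rod 7: 250 = 250
No arrangement into 6 stock rods stays within capacity, so 7 is optimal.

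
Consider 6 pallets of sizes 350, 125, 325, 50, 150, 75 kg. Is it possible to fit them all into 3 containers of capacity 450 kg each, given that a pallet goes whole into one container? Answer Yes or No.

A valid assignment using 3 containers:
  container 1: 350 + 75 = 425
  container 2: 325 + 125 = 450
  container 3: 150 + 50 = 200
Every load is within 450 kg, so 3 containers suffice.

Yes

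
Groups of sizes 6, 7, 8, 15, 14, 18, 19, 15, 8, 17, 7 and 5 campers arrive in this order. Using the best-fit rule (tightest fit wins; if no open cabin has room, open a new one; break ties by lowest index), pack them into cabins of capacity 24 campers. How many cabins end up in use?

7

  6 → cabin 1 (new)  [load 6/24]
  7 → cabin 1  [load 13/24]
  8 → cabin 1  [load 21/24]
  15 → cabin 2 (new)  [load 15/24]
  14 → cabin 3 (new)  [load 14/24]
  18 → cabin 4 (new)  [load 18/24]
  19 → cabin 5 (new)  [load 19/24]
  15 → cabin 6 (new)  [load 15/24]
  8 → cabin 2  [load 23/24]
  17 → cabin 7 (new)  [load 17/24]
  7 → cabin 7  [load 24/24]
  5 → cabin 5  [load 24/24]
7 cabins opened.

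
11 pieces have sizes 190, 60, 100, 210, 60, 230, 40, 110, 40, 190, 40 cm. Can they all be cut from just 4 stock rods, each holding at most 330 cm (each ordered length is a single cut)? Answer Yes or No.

A valid assignment using 4 stock rods:
  stock rod 1: 230 + 100 = 330
  stock rod 2: 210 + 110 = 320
  stock rod 3: 190 + 60 + 60 = 310
  stock rod 4: 190 + 40 + 40 + 40 = 310
Every load is within 330 cm, so 4 stock rods suffice.

Yes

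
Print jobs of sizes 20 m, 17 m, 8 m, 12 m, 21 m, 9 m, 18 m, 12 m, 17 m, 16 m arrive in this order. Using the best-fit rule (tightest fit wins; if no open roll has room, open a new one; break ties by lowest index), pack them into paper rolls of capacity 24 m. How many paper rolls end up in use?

8

  20 → roll 1 (new)  [load 20/24]
  17 → roll 2 (new)  [load 17/24]
  8 → roll 3 (new)  [load 8/24]
  12 → roll 3  [load 20/24]
  21 → roll 4 (new)  [load 21/24]
  9 → roll 5 (new)  [load 9/24]
  18 → roll 6 (new)  [load 18/24]
  12 → roll 5  [load 21/24]
  17 → roll 7 (new)  [load 17/24]
  16 → roll 8 (new)  [load 16/24]
8 paper rolls opened.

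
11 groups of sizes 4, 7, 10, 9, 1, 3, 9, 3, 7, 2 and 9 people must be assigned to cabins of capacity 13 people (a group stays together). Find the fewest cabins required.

6

Total = 10 + 9 + 9 + 9 + 7 + 7 + 4 + 3 + 3 + 2 + 1 = 64 people.
Lower bound: ⌈64/13⌉ = 5 cabins.
Also, 6 groups each exceed 13/2 people, and no two of those can share a cabin, so at least 6 cabins are needed.
A packing using 6 cabins:
  cabin 1: 10 + 3 = 13
  cabin 2: 9 + 4 = 13
  cabin 3: 9 + 3 + 1 = 13
  cabin 4: 9 + 2 = 11
  cabin 5: 7 = 7
  cabin 6: 7 = 7
This matches the lower bound, so 6 is optimal.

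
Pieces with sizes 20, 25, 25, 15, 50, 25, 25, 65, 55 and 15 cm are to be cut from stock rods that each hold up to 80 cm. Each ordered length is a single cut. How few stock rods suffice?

Total = 65 + 55 + 50 + 25 + 25 + 25 + 25 + 20 + 15 + 15 = 320 cm.
Lower bound: ⌈320/80⌉ = 4 stock rods.
A packing using 5 stock rods:
  stock rod 1: 65 + 15 = 80
  stock rod 2: 55 + 25 = 80
  stock rod 3: 50 + 25 = 75
  stock rod 4: 25 + 25 + 20 = 70
  stock rod 5: 15 = 15
No arrangement into 4 stock rods stays within capacity, so 5 is optimal.

5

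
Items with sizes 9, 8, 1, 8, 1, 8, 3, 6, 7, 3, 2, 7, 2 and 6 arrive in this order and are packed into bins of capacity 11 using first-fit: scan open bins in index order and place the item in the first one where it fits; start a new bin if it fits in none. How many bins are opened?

  9 → bin 1 (new)  [load 9/11]
  8 → bin 2 (new)  [load 8/11]
  1 → bin 1  [load 10/11]
  8 → bin 3 (new)  [load 8/11]
  1 → bin 1  [load 11/11]
  8 → bin 4 (new)  [load 8/11]
  3 → bin 2  [load 11/11]
  6 → bin 5 (new)  [load 6/11]
  7 → bin 6 (new)  [load 7/11]
  3 → bin 3  [load 11/11]
  2 → bin 4  [load 10/11]
  7 → bin 7 (new)  [load 7/11]
  2 → bin 5  [load 8/11]
  6 → bin 8 (new)  [load 6/11]
8 bins opened.

8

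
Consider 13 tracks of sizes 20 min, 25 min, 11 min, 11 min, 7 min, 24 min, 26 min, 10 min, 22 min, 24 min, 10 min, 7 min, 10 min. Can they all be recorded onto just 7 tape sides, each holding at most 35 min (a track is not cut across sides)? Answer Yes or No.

Yes

A valid assignment using 7 tape sides:
  side 1: 26 + 7 = 33
  side 2: 25 + 10 = 35
  side 3: 24 + 11 = 35
  side 4: 24 + 11 = 35
  side 5: 22 + 10 = 32
  side 6: 20 + 10 = 30
  side 7: 7 = 7
Every load is within 35 min, so 7 tape sides suffice.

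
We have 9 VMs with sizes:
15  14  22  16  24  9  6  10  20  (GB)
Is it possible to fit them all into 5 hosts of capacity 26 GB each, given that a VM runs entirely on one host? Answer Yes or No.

Total = 136 GB; ⌈136/26⌉ = 6.
At least 6 hosts are required, but only 5 are allowed.

No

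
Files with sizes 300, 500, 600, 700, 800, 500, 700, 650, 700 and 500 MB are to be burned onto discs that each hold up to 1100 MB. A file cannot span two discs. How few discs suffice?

Total = 800 + 700 + 700 + 700 + 650 + 600 + 500 + 500 + 500 + 300 = 5950 MB.
Lower bound: ⌈5950/1100⌉ = 6 discs.
A packing using 7 discs:
  disc 1: 800 + 300 = 1100
  disc 2: 700 = 700
  disc 3: 700 = 700
  disc 4: 700 = 700
  disc 5: 650 = 650
  disc 6: 600 + 500 = 1100
  disc 7: 500 + 500 = 1000
No arrangement into 6 discs stays within capacity, so 7 is optimal.

7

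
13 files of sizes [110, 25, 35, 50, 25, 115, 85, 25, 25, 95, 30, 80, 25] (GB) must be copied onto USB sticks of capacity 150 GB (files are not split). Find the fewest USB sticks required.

6

Total = 115 + 110 + 95 + 85 + 80 + 50 + 35 + 30 + 25 + 25 + 25 + 25 + 25 = 725 GB.
Lower bound: ⌈725/150⌉ = 5 USB sticks.
A packing using 6 USB sticks:
  USB stick 1: 115 + 35 = 150
  USB stick 2: 110 + 30 = 140
  USB stick 3: 95 + 50 = 145
  USB stick 4: 85 + 25 + 25 = 135
  USB stick 5: 80 + 25 + 25 = 130
  USB stick 6: 25 = 25
No arrangement into 5 USB sticks stays within capacity, so 6 is optimal.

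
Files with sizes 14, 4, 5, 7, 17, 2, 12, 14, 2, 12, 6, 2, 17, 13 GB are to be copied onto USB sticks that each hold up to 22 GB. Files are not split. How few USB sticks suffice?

Total = 17 + 17 + 14 + 14 + 13 + 12 + 12 + 7 + 6 + 5 + 4 + 2 + 2 + 2 = 127 GB.
Lower bound: ⌈127/22⌉ = 6 USB sticks.
Also, 7 files each exceed 11 GB, and no two of those can share a USB stick, so at least 7 USB sticks are needed.
A packing using 7 USB sticks:
  USB stick 1: 17 + 5 = 22
  USB stick 2: 17 + 4 = 21
  USB stick 3: 14 + 7 = 21
  USB stick 4: 14 + 6 + 2 = 22
  USB stick 5: 13 + 2 + 2 = 17
  USB stick 6: 12 = 12
  USB stick 7: 12 = 12
This matches the lower bound, so 7 is optimal.

7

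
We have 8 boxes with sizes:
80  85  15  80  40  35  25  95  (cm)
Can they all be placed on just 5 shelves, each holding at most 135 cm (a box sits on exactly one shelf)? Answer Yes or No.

Yes

A valid assignment using 4 shelves:
  shelf 1: 95 + 40 = 135
  shelf 2: 85 + 35 + 15 = 135
  shelf 3: 80 + 25 = 105
  shelf 4: 80 = 80
That uses only 4 ≤ 5, so 5 shelves are enough.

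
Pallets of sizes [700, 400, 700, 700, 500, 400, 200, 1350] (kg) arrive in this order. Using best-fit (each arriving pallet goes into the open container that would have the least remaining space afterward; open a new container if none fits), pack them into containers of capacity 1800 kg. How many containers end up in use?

3

  700 → container 1 (new)  [load 700/1800]
  400 → container 1  [load 1100/1800]
  700 → container 1  [load 1800/1800]
  700 → container 2 (new)  [load 700/1800]
  500 → container 2  [load 1200/1800]
  400 → container 2  [load 1600/1800]
  200 → container 2  [load 1800/1800]
  1350 → container 3 (new)  [load 1350/1800]
3 containers opened.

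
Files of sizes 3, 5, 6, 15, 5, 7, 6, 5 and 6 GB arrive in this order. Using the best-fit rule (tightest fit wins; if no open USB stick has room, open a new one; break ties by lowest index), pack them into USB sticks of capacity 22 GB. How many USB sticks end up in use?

3

  3 → USB stick 1 (new)  [load 3/22]
  5 → USB stick 1  [load 8/22]
  6 → USB stick 1  [load 14/22]
  15 → USB stick 2 (new)  [load 15/22]
  5 → USB stick 2  [load 20/22]
  7 → USB stick 1  [load 21/22]
  6 → USB stick 3 (new)  [load 6/22]
  5 → USB stick 3  [load 11/22]
  6 → USB stick 3  [load 17/22]
3 USB sticks opened.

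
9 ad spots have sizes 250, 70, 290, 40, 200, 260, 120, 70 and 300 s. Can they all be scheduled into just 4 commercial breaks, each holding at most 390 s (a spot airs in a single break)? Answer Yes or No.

No

Total = 1600 s; ⌈1600/390⌉ = 5.
At least 5 commercial breaks are required, but only 4 are allowed.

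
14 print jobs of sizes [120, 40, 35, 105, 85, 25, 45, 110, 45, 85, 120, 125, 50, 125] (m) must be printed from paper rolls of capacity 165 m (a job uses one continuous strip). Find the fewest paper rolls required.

8

Total = 125 + 125 + 120 + 120 + 110 + 105 + 85 + 85 + 50 + 45 + 45 + 40 + 35 + 25 = 1115 m.
Lower bound: ⌈1115/165⌉ = 7 paper rolls.
Also, 8 print jobs each exceed 165/2 m, and no two of those can share a roll, so at least 8 paper rolls are needed.
A packing using 8 paper rolls:
  roll 1: 125 + 40 = 165
  roll 2: 125 + 35 = 160
  roll 3: 120 + 45 = 165
  roll 4: 120 + 45 = 165
  roll 5: 110 + 50 = 160
  roll 6: 105 + 25 = 130
  roll 7: 85 = 85
  roll 8: 85 = 85
This matches the lower bound, so 8 is optimal.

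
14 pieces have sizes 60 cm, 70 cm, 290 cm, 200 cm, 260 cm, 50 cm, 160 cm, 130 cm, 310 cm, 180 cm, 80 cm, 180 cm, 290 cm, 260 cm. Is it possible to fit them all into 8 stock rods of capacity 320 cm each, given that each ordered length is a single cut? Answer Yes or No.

No

Total = 2520 cm; ⌈2520/320⌉ = 8.
The bound of 8 does not rule out 8, but exhaustive search shows no assignment into 8 stock rods of capacity 320 cm exists — the minimum is 9.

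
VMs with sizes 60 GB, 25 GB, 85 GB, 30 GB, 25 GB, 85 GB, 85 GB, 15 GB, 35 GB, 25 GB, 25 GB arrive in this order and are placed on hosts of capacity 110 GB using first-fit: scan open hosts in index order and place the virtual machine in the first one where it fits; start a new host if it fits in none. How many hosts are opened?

  60 → host 1 (new)  [load 60/110]
  25 → host 1  [load 85/110]
  85 → host 2 (new)  [load 85/110]
  30 → host 3 (new)  [load 30/110]
  25 → host 1  [load 110/110]
  85 → host 4 (new)  [load 85/110]
  85 → host 5 (new)  [load 85/110]
  15 → host 2  [load 100/110]
  35 → host 3  [load 65/110]
  25 → host 3  [load 90/110]
  25 → host 4  [load 110/110]
5 hosts opened.

5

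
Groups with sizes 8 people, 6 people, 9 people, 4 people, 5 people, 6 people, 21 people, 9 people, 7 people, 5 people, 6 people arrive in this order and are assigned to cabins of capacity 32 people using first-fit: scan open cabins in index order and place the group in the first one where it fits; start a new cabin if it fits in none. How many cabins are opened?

3

  8 → cabin 1 (new)  [load 8/32]
  6 → cabin 1  [load 14/32]
  9 → cabin 1  [load 23/32]
  4 → cabin 1  [load 27/32]
  5 → cabin 1  [load 32/32]
  6 → cabin 2 (new)  [load 6/32]
  21 → cabin 2  [load 27/32]
  9 → cabin 3 (new)  [load 9/32]
  7 → cabin 3  [load 16/32]
  5 → cabin 2  [load 32/32]
  6 → cabin 3  [load 22/32]
3 cabins opened.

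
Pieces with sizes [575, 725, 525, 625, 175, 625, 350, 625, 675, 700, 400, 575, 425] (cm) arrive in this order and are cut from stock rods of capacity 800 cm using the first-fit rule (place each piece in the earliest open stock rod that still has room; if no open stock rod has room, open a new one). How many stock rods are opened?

  575 → stock rod 1 (new)  [load 575/800]
  725 → stock rod 2 (new)  [load 725/800]
  525 → stock rod 3 (new)  [load 525/800]
  625 → stock rod 4 (new)  [load 625/800]
  175 → stock rod 1  [load 750/800]
  625 → stock rod 5 (new)  [load 625/800]
  350 → stock rod 6 (new)  [load 350/800]
  625 → stock rod 7 (new)  [load 625/800]
  675 → stock rod 8 (new)  [load 675/800]
  700 → stock rod 9 (new)  [load 700/800]
  400 → stock rod 6  [load 750/800]
  575 → stock rod 10 (new)  [load 575/800]
  425 → stock rod 11 (new)  [load 425/800]
11 stock rods opened.

11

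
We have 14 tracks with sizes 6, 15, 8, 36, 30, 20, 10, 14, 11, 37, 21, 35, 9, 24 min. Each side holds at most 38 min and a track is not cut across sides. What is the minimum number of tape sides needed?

Total = 37 + 36 + 35 + 30 + 24 + 21 + 20 + 15 + 14 + 11 + 10 + 9 + 8 + 6 = 276 min.
Lower bound: ⌈276/38⌉ = 8 tape sides.
A packing using 8 tape sides:
  side 1: 37 = 37
  side 2: 36 = 36
  side 3: 35 = 35
  side 4: 30 + 8 = 38
  side 5: 24 + 14 = 38
  side 6: 21 + 15 = 36
  side 7: 20 + 11 + 6 = 37
  side 8: 10 + 9 = 19
This matches the lower bound, so 8 is optimal.

8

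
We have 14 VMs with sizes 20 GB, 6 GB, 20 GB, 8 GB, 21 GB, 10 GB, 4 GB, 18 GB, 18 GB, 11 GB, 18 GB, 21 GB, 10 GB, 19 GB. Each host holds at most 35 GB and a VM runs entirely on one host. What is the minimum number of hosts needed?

Total = 21 + 21 + 20 + 20 + 19 + 18 + 18 + 18 + 11 + 10 + 10 + 8 + 6 + 4 = 204 GB.
Lower bound: ⌈204/35⌉ = 6 hosts.
Also, 8 VMs each exceed 35/2 GB, and no two of those can share a host, so at least 8 hosts are needed.
A packing using 8 hosts:
  host 1: 21 + 11 = 32
  host 2: 21 + 10 + 4 = 35
  host 3: 20 + 10 = 30
  host 4: 20 + 8 + 6 = 34
  host 5: 19 = 19
  host 6: 18 = 18
  host 7: 18 = 18
  host 8: 18 = 18
This matches the lower bound, so 8 is optimal.

8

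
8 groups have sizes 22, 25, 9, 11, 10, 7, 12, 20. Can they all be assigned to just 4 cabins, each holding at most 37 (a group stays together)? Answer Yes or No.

A valid assignment using 4 cabins:
  cabin 1: 25 + 12 = 37
  cabin 2: 22 + 11 = 33
  cabin 3: 20 + 10 + 7 = 37
  cabin 4: 9 = 9
Every load is within 37, so 4 cabins suffice.

Yes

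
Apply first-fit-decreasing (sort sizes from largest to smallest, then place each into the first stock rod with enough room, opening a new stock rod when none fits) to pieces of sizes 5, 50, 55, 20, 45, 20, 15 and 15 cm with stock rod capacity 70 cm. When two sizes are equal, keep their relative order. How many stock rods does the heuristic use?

4

Sorted descending: 55, 50, 45, 20, 20, 15, 15, 5.
  55 → stock rod 1 (new)  [load 55/70]
  50 → stock rod 2 (new)  [load 50/70]
  45 → stock rod 3 (new)  [load 45/70]
  20 → stock rod 2  [load 70/70]
  20 → stock rod 3  [load 65/70]
  15 → stock rod 1  [load 70/70]
  15 → stock rod 4 (new)  [load 15/70]
  5 → stock rod 3  [load 70/70]
4 stock rods opened.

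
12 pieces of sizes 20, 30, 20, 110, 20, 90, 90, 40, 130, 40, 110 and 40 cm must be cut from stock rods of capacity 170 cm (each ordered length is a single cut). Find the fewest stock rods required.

5

Total = 130 + 110 + 110 + 90 + 90 + 40 + 40 + 40 + 30 + 20 + 20 + 20 = 740 cm.
Lower bound: ⌈740/170⌉ = 5 stock rods.
A packing using 5 stock rods:
  stock rod 1: 130 + 40 = 170
  stock rod 2: 110 + 40 + 20 = 170
  stock rod 3: 110 + 40 + 20 = 170
  stock rod 4: 90 + 30 + 20 = 140
  stock rod 5: 90 = 90
This matches the lower bound, so 5 is optimal.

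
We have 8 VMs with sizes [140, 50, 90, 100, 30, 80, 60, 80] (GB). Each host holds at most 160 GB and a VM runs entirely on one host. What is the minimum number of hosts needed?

5

Total = 140 + 100 + 90 + 80 + 80 + 60 + 50 + 30 = 630 GB.
Lower bound: ⌈630/160⌉ = 4 hosts.
A packing using 5 hosts:
  host 1: 140 = 140
  host 2: 100 + 60 = 160
  host 3: 90 + 50 = 140
  host 4: 80 + 80 = 160
  host 5: 30 = 30
No arrangement into 4 hosts stays within capacity, so 5 is optimal.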